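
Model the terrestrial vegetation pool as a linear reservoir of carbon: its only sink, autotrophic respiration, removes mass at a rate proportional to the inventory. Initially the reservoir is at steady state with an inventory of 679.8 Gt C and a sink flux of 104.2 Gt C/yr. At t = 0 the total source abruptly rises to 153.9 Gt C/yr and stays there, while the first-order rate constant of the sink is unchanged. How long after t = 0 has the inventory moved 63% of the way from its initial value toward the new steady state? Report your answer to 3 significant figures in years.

6.49 yr

τ = M₀/F₀ = 679.8/104.2 = 6.524 yr.
The remaining gap fraction is e^(−t/τ); 63% covered ⇒ e^(−t/τ) = 0.370.
t = −τ ln(0.370) = 6.524 × 0.9943 = 6.486 yr.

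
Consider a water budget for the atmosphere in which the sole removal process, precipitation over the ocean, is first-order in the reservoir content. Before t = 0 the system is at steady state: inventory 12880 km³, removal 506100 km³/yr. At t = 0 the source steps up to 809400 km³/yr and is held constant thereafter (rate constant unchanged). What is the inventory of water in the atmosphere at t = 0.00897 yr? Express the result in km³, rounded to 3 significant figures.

The sink rate constant is k = F₀/M₀ = 506100/12880 = 39.29 yr⁻¹.
Solving dM/dt = F₁ − kM with M(0) = M₀ gives M(t) = F₁/k + (M₀ − F₁/k)·e^(−kt).
F₁/k = 809400/39.29 = 20599 km³; kt = 39.29 × 0.00897 = 0.3525, e^(−kt) = 0.7030.
M(0.00897) = 20599 + (12880 − 20599) × 0.7030 = 20599 − 5426 = 15173 km³.

15200 km³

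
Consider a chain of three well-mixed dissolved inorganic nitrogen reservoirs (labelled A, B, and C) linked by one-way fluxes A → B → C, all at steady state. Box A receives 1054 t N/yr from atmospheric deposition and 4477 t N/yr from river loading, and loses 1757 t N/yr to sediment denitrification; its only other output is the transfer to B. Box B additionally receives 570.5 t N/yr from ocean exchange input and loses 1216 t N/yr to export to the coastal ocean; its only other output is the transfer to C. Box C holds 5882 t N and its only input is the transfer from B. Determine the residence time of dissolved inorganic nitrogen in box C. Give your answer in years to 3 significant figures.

1.88 yr

Box A: F(A→B) = (1054 + 4477) − 1757 = 3774.0 t N/yr.
Box B: F(B→C) = (3774.0 + 570.5) − 1216 = 3128.5 t N/yr.
Box C throughput = its input = 3128.5 t N/yr; τ = 5882 / 3128.5 = 1.880 yr.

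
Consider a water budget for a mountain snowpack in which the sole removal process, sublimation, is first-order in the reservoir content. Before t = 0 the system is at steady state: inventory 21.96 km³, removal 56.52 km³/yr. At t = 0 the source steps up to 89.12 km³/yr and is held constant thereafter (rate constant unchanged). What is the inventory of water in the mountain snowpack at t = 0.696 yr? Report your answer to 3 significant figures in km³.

32.5 km³

Residence time τ = M₀/F₀ = 0.3885 yr. The eventual steady state is M_∞ = M₀·(F₁/F₀) = 21.96 × 89.12/56.52 = 34.626 km³.
The anomaly ΔM(t) = M(t) − M_∞ decays as ΔM₀·e^(−t/τ) with ΔM₀ = 21.96 − 34.626 = −12.67 km³.
At t = 0.696 yr, e^(−t/τ) = e^(−1.791) = 0.1667, so ΔM = −2.112 km³ and M = 34.626 − 2.112 = 32.514 km³.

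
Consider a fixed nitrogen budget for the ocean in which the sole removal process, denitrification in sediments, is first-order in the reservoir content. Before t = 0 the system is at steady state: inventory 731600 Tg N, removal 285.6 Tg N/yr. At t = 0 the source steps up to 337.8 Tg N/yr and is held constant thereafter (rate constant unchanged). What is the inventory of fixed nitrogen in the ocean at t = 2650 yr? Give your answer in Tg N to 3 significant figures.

The sink rate constant is k = F₀/M₀ = 285.6/731600 = 0.0003904 yr⁻¹.
Solving dM/dt = F₁ − kM with M(0) = M₀ gives M(t) = F₁/k + (M₀ − F₁/k)·e^(−kt).
F₁/k = 337.8/0.0003904 = 865320 Tg N; kt = 0.0003904 × 2650 = 1.034, e^(−kt) = 0.3554.
M(2650) = 865320 + (731600 − 865320) × 0.3554 = 865320 − 47520 = 817790 Tg N.

818000 Tg N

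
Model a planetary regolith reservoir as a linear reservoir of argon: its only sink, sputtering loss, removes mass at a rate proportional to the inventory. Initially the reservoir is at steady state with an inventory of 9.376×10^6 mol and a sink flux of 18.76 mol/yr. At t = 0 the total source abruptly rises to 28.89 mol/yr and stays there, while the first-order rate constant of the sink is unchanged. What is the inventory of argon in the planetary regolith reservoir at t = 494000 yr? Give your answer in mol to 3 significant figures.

τ = M₀/F₀ = 9.376×10^6/18.76 = 499800 yr; rate constant k = 1/τ.
New steady state M_∞ = F₁/k = F₁·τ = 28.89 × 499800 = 1.4439×10^7 mol.
M(t) = M_∞ + (M₀ − M_∞)·e^(−t/τ); t/τ = 494000/499800 = 0.9884, so e^(−t/τ) = 0.3722.
M(t) = 1.4439×10^7 − 5.063×10^6 × 0.3722 = 1.2555×10^7 mol.

1.26×10^7 mol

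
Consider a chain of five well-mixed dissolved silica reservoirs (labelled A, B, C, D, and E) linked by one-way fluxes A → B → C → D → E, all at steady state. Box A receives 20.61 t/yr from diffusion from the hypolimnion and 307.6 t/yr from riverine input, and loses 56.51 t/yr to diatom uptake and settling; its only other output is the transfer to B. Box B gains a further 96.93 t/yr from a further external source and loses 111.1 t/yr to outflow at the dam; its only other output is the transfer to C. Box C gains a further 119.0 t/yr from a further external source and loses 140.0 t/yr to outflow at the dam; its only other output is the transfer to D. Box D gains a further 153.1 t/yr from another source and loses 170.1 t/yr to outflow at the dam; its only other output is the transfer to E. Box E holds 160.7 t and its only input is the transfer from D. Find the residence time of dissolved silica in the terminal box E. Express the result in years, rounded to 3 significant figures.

Box A: F(A→B) = (20.61 + 307.6) − 56.51 = 271.70 t/yr.
Box B: F(B→C) = (271.70 + 96.93) − 111.1 = 257.53 t/yr.
Box C: F(C→D) = (257.53 + 119.0) − 140.0 = 236.53 t/yr.
Box D: F(D→E) = (236.53 + 153.1) − 170.1 = 219.53 t/yr.
Box E throughput = its input = 219.53 t/yr; τ = 160.7 / 219.53 = 0.7320 yr.

0.732 yr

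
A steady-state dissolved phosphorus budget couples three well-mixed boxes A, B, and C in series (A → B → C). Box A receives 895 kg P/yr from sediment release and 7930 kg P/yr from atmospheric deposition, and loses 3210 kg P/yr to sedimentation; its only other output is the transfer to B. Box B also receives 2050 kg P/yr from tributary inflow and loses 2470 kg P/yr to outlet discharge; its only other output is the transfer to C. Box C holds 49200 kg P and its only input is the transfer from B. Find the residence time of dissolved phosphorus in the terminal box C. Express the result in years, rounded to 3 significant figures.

Box A: F(A→B) = (895 + 7930) − 3210 = 5615.0 kg P/yr.
Box B: F(B→C) = (5615.0 + 2050) − 2470 = 5195.0 kg P/yr.
Box C throughput = its input = 5195.0 kg P/yr; τ = 49200 / 5195.0 = 9.471 yr.

9.47 yr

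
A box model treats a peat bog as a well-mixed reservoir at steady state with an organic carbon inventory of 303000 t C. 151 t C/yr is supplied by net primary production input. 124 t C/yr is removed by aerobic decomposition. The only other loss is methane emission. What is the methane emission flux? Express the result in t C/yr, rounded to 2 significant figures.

At steady state ΣF_in = ΣF_out.
ΣF_in = 151.00 t C/yr.
Methane emission flux = ΣF_in − (124) = 151.00 − 124.0 = 27.00 t C/yr.

27 t C/yr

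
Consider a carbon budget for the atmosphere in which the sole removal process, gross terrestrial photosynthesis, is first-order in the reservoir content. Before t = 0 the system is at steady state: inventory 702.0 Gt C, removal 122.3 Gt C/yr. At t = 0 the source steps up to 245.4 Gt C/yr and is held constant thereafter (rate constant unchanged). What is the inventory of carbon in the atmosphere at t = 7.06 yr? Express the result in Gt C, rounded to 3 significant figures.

The sink rate constant is k = F₀/M₀ = 122.3/702.0 = 0.1742 yr⁻¹.
Solving dM/dt = F₁ − kM with M(0) = M₀ gives M(t) = F₁/k + (M₀ − F₁/k)·e^(−kt).
F₁/k = 245.4/0.1742 = 1408.6 Gt C; kt = 0.1742 × 7.06 = 1.230, e^(−kt) = 0.2923.
M(7.06) = 1408.6 + (702.0 − 1408.6) × 0.2923 = 1408.6 − 206.5 = 1202.1 Gt C.

1200 Gt C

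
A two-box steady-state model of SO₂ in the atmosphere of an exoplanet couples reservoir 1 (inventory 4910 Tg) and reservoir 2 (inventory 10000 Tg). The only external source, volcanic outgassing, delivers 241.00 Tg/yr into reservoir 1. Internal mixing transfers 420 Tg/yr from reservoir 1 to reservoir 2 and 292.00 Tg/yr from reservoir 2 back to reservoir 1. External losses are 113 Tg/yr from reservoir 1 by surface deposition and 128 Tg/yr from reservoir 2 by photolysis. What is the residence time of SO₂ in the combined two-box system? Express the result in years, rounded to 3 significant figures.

61.9 yr

Residence time in the combined system uses the total inventory and the total *external* removal — internal exchanges between the two boxes cancel.
M_total = 4910 + 10000 = 14910 Tg.
ΣF_external_out = 113 + 128 = 241.00 Tg/yr.
τ = M_total / ΣF_ext = 14910 / 241.00 = 61.87 yr.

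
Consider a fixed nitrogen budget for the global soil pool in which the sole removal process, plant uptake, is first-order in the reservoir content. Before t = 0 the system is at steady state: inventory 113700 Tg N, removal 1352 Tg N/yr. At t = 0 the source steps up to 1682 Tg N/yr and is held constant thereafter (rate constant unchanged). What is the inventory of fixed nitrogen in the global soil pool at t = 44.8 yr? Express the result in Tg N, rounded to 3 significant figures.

τ = M₀/F₀ = 113700/1352 = 84.10 yr; rate constant k = 1/τ.
New steady state M_∞ = F₁/k = F₁·τ = 1682 × 84.10 = 141450 Tg N.
M(t) = M_∞ + (M₀ − M_∞)·e^(−t/τ); t/τ = 44.8/84.10 = 0.5327, so e^(−t/τ) = 0.5870.
M(t) = 141450 − 27750 × 0.5870 = 125160 Tg N.

125000 Tg N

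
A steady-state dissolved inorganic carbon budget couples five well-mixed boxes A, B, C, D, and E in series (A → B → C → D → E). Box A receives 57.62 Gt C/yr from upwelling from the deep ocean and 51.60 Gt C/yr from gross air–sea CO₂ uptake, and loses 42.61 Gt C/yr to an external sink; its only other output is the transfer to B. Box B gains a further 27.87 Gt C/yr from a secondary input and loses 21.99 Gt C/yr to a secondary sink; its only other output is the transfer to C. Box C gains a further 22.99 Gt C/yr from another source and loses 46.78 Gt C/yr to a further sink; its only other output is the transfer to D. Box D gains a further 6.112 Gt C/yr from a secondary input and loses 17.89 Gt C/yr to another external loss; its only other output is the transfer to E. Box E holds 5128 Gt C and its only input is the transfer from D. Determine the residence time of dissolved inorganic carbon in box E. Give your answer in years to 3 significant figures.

139 yr

Box A: F(A→B) = (57.62 + 51.60) − 42.61 = 66.610 Gt C/yr.
Box B: F(B→C) = (66.610 + 27.87) − 21.99 = 72.490 Gt C/yr.
Box C: F(C→D) = (72.490 + 22.99) − 46.78 = 48.700 Gt C/yr.
Box D: F(D→E) = (48.700 + 6.112) − 17.89 = 36.922 Gt C/yr.
Box E throughput = its input = 36.922 Gt C/yr; τ = 5128 / 36.922 = 138.9 yr.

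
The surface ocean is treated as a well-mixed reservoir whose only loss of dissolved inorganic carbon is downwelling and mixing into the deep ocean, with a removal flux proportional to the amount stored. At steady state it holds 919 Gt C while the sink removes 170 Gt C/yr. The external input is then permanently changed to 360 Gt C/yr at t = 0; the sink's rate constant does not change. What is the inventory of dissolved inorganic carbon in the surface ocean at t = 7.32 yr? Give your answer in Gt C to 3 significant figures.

1680 Gt C

τ = M₀/F₀ = 919/170 = 5.406 yr; rate constant k = 1/τ.
New steady state M_∞ = F₁/k = F₁·τ = 360 × 5.406 = 1946.1 Gt C.
M(t) = M_∞ + (M₀ − M_∞)·e^(−t/τ); t/τ = 7.32/5.406 = 1.354, so e^(−t/τ) = 0.2582.
M(t) = 1946.1 − 1027 × 0.2582 = 1680.9 Gt C.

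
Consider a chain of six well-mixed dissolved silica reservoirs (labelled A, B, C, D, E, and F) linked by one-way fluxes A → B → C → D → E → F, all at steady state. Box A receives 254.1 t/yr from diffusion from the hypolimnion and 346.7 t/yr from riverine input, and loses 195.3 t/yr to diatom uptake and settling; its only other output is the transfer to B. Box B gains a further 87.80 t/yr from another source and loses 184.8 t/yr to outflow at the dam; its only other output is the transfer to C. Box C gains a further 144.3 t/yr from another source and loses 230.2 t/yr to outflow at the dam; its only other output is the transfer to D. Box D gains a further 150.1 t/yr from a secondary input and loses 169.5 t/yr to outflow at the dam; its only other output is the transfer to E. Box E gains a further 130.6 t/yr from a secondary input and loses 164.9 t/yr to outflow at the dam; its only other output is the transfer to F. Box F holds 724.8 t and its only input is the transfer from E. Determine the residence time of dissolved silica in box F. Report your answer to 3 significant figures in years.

4.29 yr

Box A: F(A→B) = (254.1 + 346.7) − 195.3 = 405.50 t/yr.
Box B: F(B→C) = (405.50 + 87.80) − 184.8 = 308.50 t/yr.
Box C: F(C→D) = (308.50 + 144.3) − 230.2 = 222.60 t/yr.
Box D: F(D→E) = (222.60 + 150.1) − 169.5 = 203.20 t/yr.
Box E: F(E→F) = (203.20 + 130.6) − 164.9 = 168.90 t/yr.
Box F throughput = its input = 168.90 t/yr; τ = 724.8 / 168.90 = 4.291 yr.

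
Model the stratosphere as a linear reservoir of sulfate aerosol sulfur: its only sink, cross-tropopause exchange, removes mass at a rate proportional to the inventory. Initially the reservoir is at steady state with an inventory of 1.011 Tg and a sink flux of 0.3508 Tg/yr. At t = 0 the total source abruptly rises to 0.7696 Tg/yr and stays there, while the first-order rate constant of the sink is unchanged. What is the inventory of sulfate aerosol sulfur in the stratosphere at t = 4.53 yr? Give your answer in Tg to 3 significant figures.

1.97 Tg

Residence time τ = M₀/F₀ = 2.882 yr. The eventual steady state is M_∞ = M₀·(F₁/F₀) = 1.011 × 0.7696/0.3508 = 2.2180 Tg.
The anomaly ΔM(t) = M(t) − M_∞ decays as ΔM₀·e^(−t/τ) with ΔM₀ = 1.011 − 2.2180 = −1.207 Tg.
At t = 4.53 yr, e^(−t/τ) = e^(−1.572) = 0.2077, so ΔM = −0.2506 Tg and M = 2.2180 − 0.2506 = 1.9673 Tg.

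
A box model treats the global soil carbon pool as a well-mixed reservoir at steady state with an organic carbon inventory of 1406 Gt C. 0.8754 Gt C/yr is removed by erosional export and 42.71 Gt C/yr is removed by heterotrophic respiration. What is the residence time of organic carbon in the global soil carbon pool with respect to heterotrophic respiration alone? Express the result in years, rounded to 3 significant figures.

Residence time with respect to a single sink: τ = M / F_sink.
τ = 1406 / 42.71 = 32.92 yr.

32.9 yr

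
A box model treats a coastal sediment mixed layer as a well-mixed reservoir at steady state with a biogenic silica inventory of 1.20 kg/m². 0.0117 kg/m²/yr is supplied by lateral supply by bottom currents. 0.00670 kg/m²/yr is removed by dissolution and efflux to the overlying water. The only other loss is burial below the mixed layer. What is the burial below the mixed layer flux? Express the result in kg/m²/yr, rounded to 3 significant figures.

0.00500 kg/m²/yr

At steady state ΣF_in = ΣF_out.
ΣF_in = 0.011700 kg/m²/yr.
Burial below the mixed layer flux = ΣF_in − (0.00670) = 0.011700 − 0.006700 = 0.005000 kg/m²/yr.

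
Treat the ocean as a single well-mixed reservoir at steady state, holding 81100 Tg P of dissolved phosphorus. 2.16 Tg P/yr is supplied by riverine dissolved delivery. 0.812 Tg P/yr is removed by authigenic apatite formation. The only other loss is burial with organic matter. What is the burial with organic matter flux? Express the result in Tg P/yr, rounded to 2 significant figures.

1.3 Tg P/yr

At steady state ΣF_in = ΣF_out.
ΣF_in = 2.1600 Tg P/yr.
Burial with organic matter flux = ΣF_in − (0.812) = 2.1600 − 0.8120 = 1.348 Tg P/yr.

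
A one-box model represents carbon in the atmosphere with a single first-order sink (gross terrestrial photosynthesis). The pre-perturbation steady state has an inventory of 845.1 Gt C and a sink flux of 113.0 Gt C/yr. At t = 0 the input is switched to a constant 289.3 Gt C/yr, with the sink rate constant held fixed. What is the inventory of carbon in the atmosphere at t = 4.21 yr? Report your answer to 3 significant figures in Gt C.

1410 Gt C

Residence time τ = M₀/F₀ = 7.479 yr. The eventual steady state is M_∞ = M₀·(F₁/F₀) = 845.1 × 289.3/113.0 = 2163.6 Gt C.
The anomaly ΔM(t) = M(t) − M_∞ decays as ΔM₀·e^(−t/τ) with ΔM₀ = 845.1 − 2163.6 = −1319 Gt C.
At t = 4.21 yr, e^(−t/τ) = e^(−0.5629) = 0.5695, so ΔM = −750.9 Gt C and M = 2163.6 − 750.9 = 1412.7 Gt C.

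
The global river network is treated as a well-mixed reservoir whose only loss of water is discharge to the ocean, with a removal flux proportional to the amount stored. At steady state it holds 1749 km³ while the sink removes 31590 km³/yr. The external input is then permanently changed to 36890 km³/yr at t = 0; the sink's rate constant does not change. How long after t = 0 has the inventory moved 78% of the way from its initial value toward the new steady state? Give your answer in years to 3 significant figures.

0.0838 yr

τ = M₀/F₀ = 1749/31590 = 0.05537 yr.
The remaining gap fraction is e^(−t/τ); 78% covered ⇒ e^(−t/τ) = 0.220.
t = −τ ln(0.220) = 0.05537 × 1.514 = 0.08383 yr.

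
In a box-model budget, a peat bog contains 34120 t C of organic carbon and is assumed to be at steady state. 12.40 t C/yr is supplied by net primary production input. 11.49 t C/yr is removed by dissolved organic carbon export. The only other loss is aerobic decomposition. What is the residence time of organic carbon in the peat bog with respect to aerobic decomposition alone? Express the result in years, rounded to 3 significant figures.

At steady state ΣF_in = ΣF_out.
ΣF_in = 12.400 t C/yr.
Aerobic decomposition flux = ΣF_in − (11.49) = 12.400 − 11.49 = 0.9100 t C/yr.
τ = M / F = 34120 / 0.9100 = 37490 yr.

37500 yr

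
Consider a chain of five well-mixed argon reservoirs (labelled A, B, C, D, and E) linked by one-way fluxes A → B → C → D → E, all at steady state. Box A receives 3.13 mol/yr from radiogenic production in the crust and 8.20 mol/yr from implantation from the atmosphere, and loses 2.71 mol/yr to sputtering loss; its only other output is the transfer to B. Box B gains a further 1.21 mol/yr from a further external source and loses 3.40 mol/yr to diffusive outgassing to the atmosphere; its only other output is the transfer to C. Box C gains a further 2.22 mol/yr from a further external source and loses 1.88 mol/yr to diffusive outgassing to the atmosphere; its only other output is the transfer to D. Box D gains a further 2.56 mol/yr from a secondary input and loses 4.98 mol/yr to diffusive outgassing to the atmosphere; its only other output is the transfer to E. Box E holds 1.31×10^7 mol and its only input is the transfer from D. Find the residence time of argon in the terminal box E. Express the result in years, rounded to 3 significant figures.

3.01×10^6 yr

Box A: F(A→B) = (3.13 + 8.20) − 2.71 = 8.6200 mol/yr.
Box B: F(B→C) = (8.6200 + 1.21) − 3.40 = 6.4300 mol/yr.
Box C: F(C→D) = (6.4300 + 2.22) − 1.88 = 6.7700 mol/yr.
Box D: F(D→E) = (6.7700 + 2.56) − 4.98 = 4.3500 mol/yr.
Box E throughput = its input = 4.3500 mol/yr; τ = 1.31×10^7 / 4.3500 = 3.011×10^6 yr.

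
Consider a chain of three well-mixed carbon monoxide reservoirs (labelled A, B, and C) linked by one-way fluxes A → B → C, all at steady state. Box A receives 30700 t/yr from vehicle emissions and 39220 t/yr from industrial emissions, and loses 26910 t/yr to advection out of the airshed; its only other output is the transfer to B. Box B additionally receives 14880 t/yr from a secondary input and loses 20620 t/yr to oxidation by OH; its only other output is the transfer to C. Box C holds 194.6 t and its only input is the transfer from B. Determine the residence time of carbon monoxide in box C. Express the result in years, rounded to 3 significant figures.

Box A: F(A→B) = (30700 + 39220) − 26910 = 43010 t/yr.
Box B: F(B→C) = (43010 + 14880) − 20620 = 37270 t/yr.
Box C throughput = its input = 37270 t/yr; τ = 194.6 / 37270 = 0.005221 yr.

0.00522 yr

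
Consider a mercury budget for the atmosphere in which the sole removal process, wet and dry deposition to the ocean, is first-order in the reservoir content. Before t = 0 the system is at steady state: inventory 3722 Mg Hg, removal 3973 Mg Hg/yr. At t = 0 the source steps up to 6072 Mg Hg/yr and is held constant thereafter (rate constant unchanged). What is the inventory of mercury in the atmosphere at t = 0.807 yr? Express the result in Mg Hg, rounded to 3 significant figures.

τ = M₀/F₀ = 3722/3973 = 0.9368 yr; rate constant k = 1/τ.
New steady state M_∞ = F₁/k = F₁·τ = 6072 × 0.9368 = 5688.4 Mg Hg.
M(t) = M_∞ + (M₀ − M_∞)·e^(−t/τ); t/τ = 0.807/0.9368 = 0.8614, so e^(−t/τ) = 0.4226.
M(t) = 5688.4 − 1966 × 0.4226 = 4857.5 Mg Hg.

4860 Mg Hg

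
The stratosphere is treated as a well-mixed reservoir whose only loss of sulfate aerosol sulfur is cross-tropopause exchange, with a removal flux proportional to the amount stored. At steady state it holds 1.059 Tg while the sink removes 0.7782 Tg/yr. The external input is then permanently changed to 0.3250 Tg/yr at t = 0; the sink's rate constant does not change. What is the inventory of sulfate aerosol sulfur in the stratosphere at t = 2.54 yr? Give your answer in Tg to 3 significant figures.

The sink rate constant is k = F₀/M₀ = 0.7782/1.059 = 0.7348 yr⁻¹.
Solving dM/dt = F₁ − kM with M(0) = M₀ gives M(t) = F₁/k + (M₀ − F₁/k)·e^(−kt).
F₁/k = 0.3250/0.7348 = 0.44227 Tg; kt = 0.7348 × 2.54 = 1.867, e^(−kt) = 0.1547.
M(2.54) = 0.44227 + (1.059 − 0.44227) × 0.1547 = 0.44227 + 0.09539 = 0.53766 Tg.

0.538 Tg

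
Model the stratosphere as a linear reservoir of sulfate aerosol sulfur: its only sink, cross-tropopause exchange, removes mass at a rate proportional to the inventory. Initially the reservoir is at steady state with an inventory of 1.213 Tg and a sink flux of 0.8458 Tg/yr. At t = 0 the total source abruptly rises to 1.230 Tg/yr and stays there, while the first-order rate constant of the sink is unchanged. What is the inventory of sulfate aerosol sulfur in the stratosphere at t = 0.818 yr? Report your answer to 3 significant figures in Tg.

1.45 Tg

Residence time τ = M₀/F₀ = 1.434 yr. The eventual steady state is M_∞ = M₀·(F₁/F₀) = 1.213 × 1.230/0.8458 = 1.7640 Tg.
The anomaly ΔM(t) = M(t) − M_∞ decays as ΔM₀·e^(−t/τ) with ΔM₀ = 1.213 − 1.7640 = −0.5510 Tg.
At t = 0.818 yr, e^(−t/τ) = e^(−0.5704) = 0.5653, so ΔM = −0.3115 Tg and M = 1.7640 − 0.3115 = 1.4525 Tg.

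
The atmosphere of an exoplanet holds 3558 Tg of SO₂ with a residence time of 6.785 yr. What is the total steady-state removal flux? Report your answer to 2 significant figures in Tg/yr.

F = M / τ = 3558 / 6.785 = 524.4 Tg/yr.

520 Tg/yr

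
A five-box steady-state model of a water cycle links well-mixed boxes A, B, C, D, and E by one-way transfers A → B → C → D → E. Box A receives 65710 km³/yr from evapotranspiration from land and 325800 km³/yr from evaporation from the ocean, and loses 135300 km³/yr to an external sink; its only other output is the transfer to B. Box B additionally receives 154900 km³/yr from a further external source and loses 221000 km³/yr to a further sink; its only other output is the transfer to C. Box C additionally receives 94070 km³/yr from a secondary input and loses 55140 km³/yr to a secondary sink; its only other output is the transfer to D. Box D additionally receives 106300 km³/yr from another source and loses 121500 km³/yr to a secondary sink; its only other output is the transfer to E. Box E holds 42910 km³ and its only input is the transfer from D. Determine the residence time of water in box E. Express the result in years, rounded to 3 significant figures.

0.201 yr

Box A: F(A→B) = (65710 + 325800) − 135300 = 256210 km³/yr.
Box B: F(B→C) = (256210 + 154900) − 221000 = 190110 km³/yr.
Box C: F(C→D) = (190110 + 94070) − 55140 = 229040 km³/yr.
Box D: F(D→E) = (229040 + 106300) − 121500 = 213840 km³/yr.
Box E throughput = its input = 213840 km³/yr; τ = 42910 / 213840 = 0.2007 yr.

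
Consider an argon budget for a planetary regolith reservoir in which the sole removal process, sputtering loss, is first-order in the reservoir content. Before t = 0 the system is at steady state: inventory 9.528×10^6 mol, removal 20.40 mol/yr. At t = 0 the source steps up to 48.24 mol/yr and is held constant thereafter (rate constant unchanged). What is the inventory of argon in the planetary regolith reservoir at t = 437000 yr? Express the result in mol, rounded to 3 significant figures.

1.74×10^7 mol

Residence time τ = M₀/F₀ = 467100 yr. The eventual steady state is M_∞ = M₀·(F₁/F₀) = 9.528×10^6 × 48.24/20.40 = 2.2531×10^7 mol.
The anomaly ΔM(t) = M(t) − M_∞ decays as ΔM₀·e^(−t/τ) with ΔM₀ = 9.528×10^6 − 2.2531×10^7 = −1.300×10^7 mol.
At t = 437000 yr, e^(−t/τ) = e^(−0.9356) = 0.3923, so ΔM = −5.101×10^6 mol and M = 2.2531×10^7 − 5.101×10^6 = 1.7429×10^7 mol.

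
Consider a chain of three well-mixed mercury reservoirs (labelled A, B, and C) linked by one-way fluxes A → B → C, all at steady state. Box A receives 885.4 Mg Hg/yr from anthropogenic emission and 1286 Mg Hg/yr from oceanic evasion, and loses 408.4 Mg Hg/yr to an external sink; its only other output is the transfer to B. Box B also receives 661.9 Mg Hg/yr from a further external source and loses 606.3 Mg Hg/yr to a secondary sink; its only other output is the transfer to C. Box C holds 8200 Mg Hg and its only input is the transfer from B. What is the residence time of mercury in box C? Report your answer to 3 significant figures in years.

Box A: F(A→B) = (885.4 + 1286) − 408.4 = 1763.0 Mg Hg/yr.
Box B: F(B→C) = (1763.0 + 661.9) − 606.3 = 1818.6 Mg Hg/yr.
Box C throughput = its input = 1818.6 Mg Hg/yr; τ = 8200 / 1818.6 = 4.509 yr.

4.51 yr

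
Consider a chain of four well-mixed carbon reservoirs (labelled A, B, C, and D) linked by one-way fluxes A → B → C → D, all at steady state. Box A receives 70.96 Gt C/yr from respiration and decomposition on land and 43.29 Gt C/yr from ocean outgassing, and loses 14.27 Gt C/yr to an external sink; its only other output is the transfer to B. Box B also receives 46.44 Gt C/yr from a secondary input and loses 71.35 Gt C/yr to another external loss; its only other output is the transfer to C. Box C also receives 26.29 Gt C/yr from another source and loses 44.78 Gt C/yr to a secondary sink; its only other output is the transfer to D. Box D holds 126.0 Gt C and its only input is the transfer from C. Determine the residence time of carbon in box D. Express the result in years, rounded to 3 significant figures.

2.23 yr

Box A: F(A→B) = (70.96 + 43.29) − 14.27 = 99.980 Gt C/yr.
Box B: F(B→C) = (99.980 + 46.44) − 71.35 = 75.070 Gt C/yr.
Box C: F(C→D) = (75.070 + 26.29) − 44.78 = 56.580 Gt C/yr.
Box D throughput = its input = 56.580 Gt C/yr; τ = 126.0 / 56.580 = 2.227 yr.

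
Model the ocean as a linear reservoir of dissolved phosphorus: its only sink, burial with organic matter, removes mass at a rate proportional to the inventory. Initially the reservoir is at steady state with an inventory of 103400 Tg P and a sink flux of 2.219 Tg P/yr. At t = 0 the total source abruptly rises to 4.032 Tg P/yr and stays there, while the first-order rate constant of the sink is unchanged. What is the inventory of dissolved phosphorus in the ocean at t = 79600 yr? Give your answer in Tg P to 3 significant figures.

The sink rate constant is k = F₀/M₀ = 2.219/103400 = 2.146×10^-5 yr⁻¹.
Solving dM/dt = F₁ − kM with M(0) = M₀ gives M(t) = F₁/k + (M₀ − F₁/k)·e^(−kt).
F₁/k = 4.032/2.146×10^-5 = 187880 Tg P; kt = 2.146×10^-5 × 79600 = 1.708, e^(−kt) = 0.1812.
M(79600) = 187880 + (103400 − 187880) × 0.1812 = 187880 − 15310 = 172570 Tg P.

173000 Tg P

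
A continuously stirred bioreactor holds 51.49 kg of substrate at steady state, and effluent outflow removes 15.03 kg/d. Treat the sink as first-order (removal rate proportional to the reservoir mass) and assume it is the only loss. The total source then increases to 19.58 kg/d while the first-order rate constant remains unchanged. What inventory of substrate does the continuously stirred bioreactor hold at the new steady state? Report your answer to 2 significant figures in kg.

Rate constant k = F/M = 15.03 / 51.49 = 0.2919 d⁻¹.
At the new steady state, source = k·M_new ⇒ M_new = 19.58 / 0.2919 = 67.08 kg.
(Equivalently M_new = M × F_new/F_old = 51.49 × 19.58/15.03.)

67 kg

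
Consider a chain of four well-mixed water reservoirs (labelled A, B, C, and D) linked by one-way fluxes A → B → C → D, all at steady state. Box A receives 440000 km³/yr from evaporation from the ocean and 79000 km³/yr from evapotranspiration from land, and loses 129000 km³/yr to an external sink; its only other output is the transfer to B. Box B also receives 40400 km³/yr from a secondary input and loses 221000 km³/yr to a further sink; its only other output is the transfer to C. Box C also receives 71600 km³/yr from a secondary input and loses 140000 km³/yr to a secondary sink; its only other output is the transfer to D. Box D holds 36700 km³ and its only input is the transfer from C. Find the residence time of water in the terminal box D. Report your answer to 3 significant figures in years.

0.260 yr

Box A: F(A→B) = (440000 + 79000) − 129000 = 390000 km³/yr.
Box B: F(B→C) = (390000 + 40400) − 221000 = 209400 km³/yr.
Box C: F(C→D) = (209400 + 71600) − 140000 = 141000 km³/yr.
Box D throughput = its input = 141000 km³/yr; τ = 36700 / 141000 = 0.2603 yr.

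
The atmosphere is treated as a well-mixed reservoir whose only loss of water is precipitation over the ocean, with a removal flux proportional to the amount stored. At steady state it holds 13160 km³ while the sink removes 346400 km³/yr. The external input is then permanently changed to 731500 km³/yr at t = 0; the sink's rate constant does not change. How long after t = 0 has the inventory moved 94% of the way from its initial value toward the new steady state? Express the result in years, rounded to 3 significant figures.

0.107 yr

τ = M₀/F₀ = 13160/346400 = 0.03799 yr.
The remaining gap fraction is e^(−t/τ); 94% covered ⇒ e^(−t/τ) = 0.0600.
t = −τ ln(0.0600) = 0.03799 × 2.813 = 0.1069 yr.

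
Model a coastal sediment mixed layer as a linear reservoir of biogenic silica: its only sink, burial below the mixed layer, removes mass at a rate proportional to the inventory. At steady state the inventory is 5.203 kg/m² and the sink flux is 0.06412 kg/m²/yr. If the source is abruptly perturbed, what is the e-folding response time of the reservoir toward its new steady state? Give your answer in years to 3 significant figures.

81.1 yr

For a linear reservoir the response time equals the residence time τ = M/F.
τ = 5.203 / 0.06412 = 81.14 yr.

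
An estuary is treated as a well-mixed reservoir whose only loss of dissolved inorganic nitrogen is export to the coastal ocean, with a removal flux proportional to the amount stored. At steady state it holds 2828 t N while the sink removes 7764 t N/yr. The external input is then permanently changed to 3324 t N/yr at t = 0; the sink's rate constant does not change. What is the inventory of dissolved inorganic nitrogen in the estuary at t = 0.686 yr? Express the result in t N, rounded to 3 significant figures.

1460 t N

Residence time τ = M₀/F₀ = 0.3642 yr. The eventual steady state is M_∞ = M₀·(F₁/F₀) = 2828 × 3324/7764 = 1210.8 t N.
The anomaly ΔM(t) = M(t) − M_∞ decays as ΔM₀·e^(−t/τ) with ΔM₀ = 2828 − 1210.8 = 1617 t N.
At t = 0.686 yr, e^(−t/τ) = e^(−1.883) = 0.1521, so ΔM = 246.0 t N and M = 1210.8 + 246.0 = 1456.7 t N.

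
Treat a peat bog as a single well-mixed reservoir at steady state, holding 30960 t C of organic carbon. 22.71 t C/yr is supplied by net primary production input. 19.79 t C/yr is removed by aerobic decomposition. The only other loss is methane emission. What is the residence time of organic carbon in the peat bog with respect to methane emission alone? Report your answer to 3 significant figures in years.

10600 yr

At steady state ΣF_in = ΣF_out.
ΣF_in = 22.710 t C/yr.
Methane emission flux = ΣF_in − (19.79) = 22.710 − 19.79 = 2.920 t C/yr.
τ = M / F = 30960 / 2.920 = 10600 yr.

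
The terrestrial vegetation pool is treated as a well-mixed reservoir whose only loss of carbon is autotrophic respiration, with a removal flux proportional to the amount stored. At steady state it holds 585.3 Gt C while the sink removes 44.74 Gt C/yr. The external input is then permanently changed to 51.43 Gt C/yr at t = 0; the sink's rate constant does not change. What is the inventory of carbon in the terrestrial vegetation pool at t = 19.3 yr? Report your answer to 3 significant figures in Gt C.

653 Gt C

Residence time τ = M₀/F₀ = 13.08 yr. The eventual steady state is M_∞ = M₀·(F₁/F₀) = 585.3 × 51.43/44.74 = 672.82 Gt C.
The anomaly ΔM(t) = M(t) − M_∞ decays as ΔM₀·e^(−t/τ) with ΔM₀ = 585.3 − 672.82 = −87.52 Gt C.
At t = 19.3 yr, e^(−t/τ) = e^(−1.475) = 0.2287, so ΔM = −20.02 Gt C and M = 672.82 − 20.02 = 652.80 Gt C.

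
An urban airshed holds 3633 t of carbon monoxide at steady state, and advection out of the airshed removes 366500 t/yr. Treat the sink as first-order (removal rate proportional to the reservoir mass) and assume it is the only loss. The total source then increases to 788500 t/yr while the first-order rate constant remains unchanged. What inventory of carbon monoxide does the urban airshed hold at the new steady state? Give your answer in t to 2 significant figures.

Rate constant k = F/M = 366500 / 3633 = 100.9 yr⁻¹.
At the new steady state, source = k·M_new ⇒ M_new = 788500 / 100.9 = 7816 t.
(Equivalently M_new = M × F_new/F_old = 3633 × 788500/366500.)

7800 t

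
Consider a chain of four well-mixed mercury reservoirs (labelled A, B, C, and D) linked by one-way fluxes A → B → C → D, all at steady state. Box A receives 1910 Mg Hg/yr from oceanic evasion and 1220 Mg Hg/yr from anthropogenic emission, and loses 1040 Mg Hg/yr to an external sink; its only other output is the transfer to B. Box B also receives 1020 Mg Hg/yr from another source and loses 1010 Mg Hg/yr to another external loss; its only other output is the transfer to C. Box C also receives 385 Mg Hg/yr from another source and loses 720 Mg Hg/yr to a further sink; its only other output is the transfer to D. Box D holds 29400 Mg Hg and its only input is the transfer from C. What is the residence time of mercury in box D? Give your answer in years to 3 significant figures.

Box A: F(A→B) = (1910 + 1220) − 1040 = 2090.0 Mg Hg/yr.
Box B: F(B→C) = (2090.0 + 1020) − 1010 = 2100.0 Mg Hg/yr.
Box C: F(C→D) = (2100.0 + 385) − 720 = 1765.0 Mg Hg/yr.
Box D throughput = its input = 1765.0 Mg Hg/yr; τ = 29400 / 1765.0 = 16.66 yr.

16.7 yr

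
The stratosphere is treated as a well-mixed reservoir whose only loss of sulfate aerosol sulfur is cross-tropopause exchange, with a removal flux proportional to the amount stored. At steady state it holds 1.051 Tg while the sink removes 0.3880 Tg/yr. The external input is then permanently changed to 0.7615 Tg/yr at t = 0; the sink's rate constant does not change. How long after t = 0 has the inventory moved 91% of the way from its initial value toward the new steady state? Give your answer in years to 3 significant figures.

τ = M₀/F₀ = 1.051/0.3880 = 2.709 yr.
The remaining gap fraction is e^(−t/τ); 91% covered ⇒ e^(−t/τ) = 0.0900.
t = −τ ln(0.0900) = 2.709 × 2.408 = 6.523 yr.

6.52 yr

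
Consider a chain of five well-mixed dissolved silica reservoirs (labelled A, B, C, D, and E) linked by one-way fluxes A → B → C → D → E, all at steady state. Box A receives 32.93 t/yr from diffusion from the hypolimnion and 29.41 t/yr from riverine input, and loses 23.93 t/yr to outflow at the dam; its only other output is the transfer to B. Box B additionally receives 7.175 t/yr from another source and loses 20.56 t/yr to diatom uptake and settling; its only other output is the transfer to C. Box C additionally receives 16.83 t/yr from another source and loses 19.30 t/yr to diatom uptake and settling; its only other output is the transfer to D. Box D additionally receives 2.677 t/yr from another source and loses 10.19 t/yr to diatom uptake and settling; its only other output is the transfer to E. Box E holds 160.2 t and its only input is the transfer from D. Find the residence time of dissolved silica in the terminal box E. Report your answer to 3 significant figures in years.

10.7 yr

Box A: F(A→B) = (32.93 + 29.41) − 23.93 = 38.410 t/yr.
Box B: F(B→C) = (38.410 + 7.175) − 20.56 = 25.025 t/yr.
Box C: F(C→D) = (25.025 + 16.83) − 19.30 = 22.555 t/yr.
Box D: F(D→E) = (22.555 + 2.677) − 10.19 = 15.042 t/yr.
Box E throughput = its input = 15.042 t/yr; τ = 160.2 / 15.042 = 10.65 yr.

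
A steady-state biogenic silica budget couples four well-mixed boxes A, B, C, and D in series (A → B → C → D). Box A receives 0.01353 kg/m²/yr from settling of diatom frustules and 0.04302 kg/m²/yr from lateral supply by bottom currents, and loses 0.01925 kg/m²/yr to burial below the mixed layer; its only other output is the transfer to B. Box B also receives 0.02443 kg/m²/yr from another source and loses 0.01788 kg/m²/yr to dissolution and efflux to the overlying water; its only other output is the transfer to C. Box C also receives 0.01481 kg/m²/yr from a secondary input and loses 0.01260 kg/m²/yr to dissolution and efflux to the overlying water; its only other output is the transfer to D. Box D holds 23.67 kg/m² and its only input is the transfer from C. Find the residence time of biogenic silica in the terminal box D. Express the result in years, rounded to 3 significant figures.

514 yr

Box A: F(A→B) = (0.01353 + 0.04302) − 0.01925 = 0.037300 kg/m²/yr.
Box B: F(B→C) = (0.037300 + 0.02443) − 0.01788 = 0.043850 kg/m²/yr.
Box C: F(C→D) = (0.043850 + 0.01481) − 0.01260 = 0.046060 kg/m²/yr.
Box D throughput = its input = 0.046060 kg/m²/yr; τ = 23.67 / 0.046060 = 513.9 yr.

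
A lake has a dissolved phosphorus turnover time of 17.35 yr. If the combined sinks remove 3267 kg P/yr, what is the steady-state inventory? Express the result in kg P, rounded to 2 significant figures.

57000 kg P

τ = M/F ⇒ M = τ × F = 17.35 × 3267 = 56680 kg P.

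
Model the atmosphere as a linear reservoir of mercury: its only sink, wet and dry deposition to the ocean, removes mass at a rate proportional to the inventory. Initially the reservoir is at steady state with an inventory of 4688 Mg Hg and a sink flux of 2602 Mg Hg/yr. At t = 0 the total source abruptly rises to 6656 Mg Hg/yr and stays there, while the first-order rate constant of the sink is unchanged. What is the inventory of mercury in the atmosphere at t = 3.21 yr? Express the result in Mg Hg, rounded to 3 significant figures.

10800 Mg Hg

The sink rate constant is k = F₀/M₀ = 2602/4688 = 0.5550 yr⁻¹.
Solving dM/dt = F₁ − kM with M(0) = M₀ gives M(t) = F₁/k + (M₀ − F₁/k)·e^(−kt).
F₁/k = 6656/0.5550 = 11992 Mg Hg; kt = 0.5550 × 3.21 = 1.782, e^(−kt) = 0.1684.
M(3.21) = 11992 + (4688 − 11992) × 0.1684 = 11992 − 1230 = 10762 Mg Hg.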